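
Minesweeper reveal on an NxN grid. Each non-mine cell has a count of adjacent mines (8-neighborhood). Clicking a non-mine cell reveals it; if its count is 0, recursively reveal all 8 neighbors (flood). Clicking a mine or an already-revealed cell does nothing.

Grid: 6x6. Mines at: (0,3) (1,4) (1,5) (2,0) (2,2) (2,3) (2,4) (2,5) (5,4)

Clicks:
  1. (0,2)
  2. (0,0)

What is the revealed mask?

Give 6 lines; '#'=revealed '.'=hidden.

Answer: ###...
###...
......
......
......
......

Derivation:
Click 1 (0,2) count=1: revealed 1 new [(0,2)] -> total=1
Click 2 (0,0) count=0: revealed 5 new [(0,0) (0,1) (1,0) (1,1) (1,2)] -> total=6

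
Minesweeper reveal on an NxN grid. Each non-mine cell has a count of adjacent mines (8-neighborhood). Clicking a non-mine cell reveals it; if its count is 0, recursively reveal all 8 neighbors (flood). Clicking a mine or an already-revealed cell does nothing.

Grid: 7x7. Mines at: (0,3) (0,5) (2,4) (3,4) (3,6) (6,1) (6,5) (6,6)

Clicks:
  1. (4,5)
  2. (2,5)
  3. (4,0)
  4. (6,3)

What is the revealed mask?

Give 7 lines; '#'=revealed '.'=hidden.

Answer: ###....
####...
####.#.
####...
######.
#####..
..###..

Derivation:
Click 1 (4,5) count=2: revealed 1 new [(4,5)] -> total=1
Click 2 (2,5) count=3: revealed 1 new [(2,5)] -> total=2
Click 3 (4,0) count=0: revealed 28 new [(0,0) (0,1) (0,2) (1,0) (1,1) (1,2) (1,3) (2,0) (2,1) (2,2) (2,3) (3,0) (3,1) (3,2) (3,3) (4,0) (4,1) (4,2) (4,3) (4,4) (5,0) (5,1) (5,2) (5,3) (5,4) (6,2) (6,3) (6,4)] -> total=30
Click 4 (6,3) count=0: revealed 0 new [(none)] -> total=30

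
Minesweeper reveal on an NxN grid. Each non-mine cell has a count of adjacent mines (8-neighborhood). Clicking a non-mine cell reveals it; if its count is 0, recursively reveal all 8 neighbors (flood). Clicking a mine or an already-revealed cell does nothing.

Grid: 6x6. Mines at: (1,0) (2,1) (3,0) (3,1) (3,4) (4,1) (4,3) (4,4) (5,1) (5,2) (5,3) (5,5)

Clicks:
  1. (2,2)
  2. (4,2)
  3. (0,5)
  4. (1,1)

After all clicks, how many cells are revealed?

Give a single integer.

Click 1 (2,2) count=2: revealed 1 new [(2,2)] -> total=1
Click 2 (4,2) count=6: revealed 1 new [(4,2)] -> total=2
Click 3 (0,5) count=0: revealed 13 new [(0,1) (0,2) (0,3) (0,4) (0,5) (1,1) (1,2) (1,3) (1,4) (1,5) (2,3) (2,4) (2,5)] -> total=15
Click 4 (1,1) count=2: revealed 0 new [(none)] -> total=15

Answer: 15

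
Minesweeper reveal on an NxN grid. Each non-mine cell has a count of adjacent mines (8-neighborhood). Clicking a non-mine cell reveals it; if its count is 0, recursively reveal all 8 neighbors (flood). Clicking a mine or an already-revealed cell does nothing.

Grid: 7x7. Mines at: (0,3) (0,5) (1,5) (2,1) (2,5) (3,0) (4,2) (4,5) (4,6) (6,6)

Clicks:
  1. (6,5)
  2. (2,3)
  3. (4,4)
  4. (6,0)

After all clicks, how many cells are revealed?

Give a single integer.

Answer: 24

Derivation:
Click 1 (6,5) count=1: revealed 1 new [(6,5)] -> total=1
Click 2 (2,3) count=0: revealed 9 new [(1,2) (1,3) (1,4) (2,2) (2,3) (2,4) (3,2) (3,3) (3,4)] -> total=10
Click 3 (4,4) count=1: revealed 1 new [(4,4)] -> total=11
Click 4 (6,0) count=0: revealed 13 new [(4,0) (4,1) (5,0) (5,1) (5,2) (5,3) (5,4) (5,5) (6,0) (6,1) (6,2) (6,3) (6,4)] -> total=24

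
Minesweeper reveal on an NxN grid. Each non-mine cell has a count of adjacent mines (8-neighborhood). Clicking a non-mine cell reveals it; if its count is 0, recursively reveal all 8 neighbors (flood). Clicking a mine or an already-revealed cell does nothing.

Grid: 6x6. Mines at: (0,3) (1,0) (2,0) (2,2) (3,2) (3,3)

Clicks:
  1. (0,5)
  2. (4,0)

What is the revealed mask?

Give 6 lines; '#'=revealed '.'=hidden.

Answer: ....##
....##
....##
##..##
######
######

Derivation:
Click 1 (0,5) count=0: revealed 22 new [(0,4) (0,5) (1,4) (1,5) (2,4) (2,5) (3,0) (3,1) (3,4) (3,5) (4,0) (4,1) (4,2) (4,3) (4,4) (4,5) (5,0) (5,1) (5,2) (5,3) (5,4) (5,5)] -> total=22
Click 2 (4,0) count=0: revealed 0 new [(none)] -> total=22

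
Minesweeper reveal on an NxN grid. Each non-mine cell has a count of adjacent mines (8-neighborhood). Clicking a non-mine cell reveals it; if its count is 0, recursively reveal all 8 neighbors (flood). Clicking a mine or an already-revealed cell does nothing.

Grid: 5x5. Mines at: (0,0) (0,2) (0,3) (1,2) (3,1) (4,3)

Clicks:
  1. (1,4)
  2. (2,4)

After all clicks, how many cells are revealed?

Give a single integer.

Answer: 6

Derivation:
Click 1 (1,4) count=1: revealed 1 new [(1,4)] -> total=1
Click 2 (2,4) count=0: revealed 5 new [(1,3) (2,3) (2,4) (3,3) (3,4)] -> total=6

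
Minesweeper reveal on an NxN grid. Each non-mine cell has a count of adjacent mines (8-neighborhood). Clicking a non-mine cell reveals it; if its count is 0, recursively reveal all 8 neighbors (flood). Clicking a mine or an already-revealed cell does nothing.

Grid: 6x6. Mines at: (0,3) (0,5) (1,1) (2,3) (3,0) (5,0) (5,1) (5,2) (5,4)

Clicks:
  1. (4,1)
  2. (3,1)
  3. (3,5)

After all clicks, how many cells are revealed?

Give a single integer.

Click 1 (4,1) count=4: revealed 1 new [(4,1)] -> total=1
Click 2 (3,1) count=1: revealed 1 new [(3,1)] -> total=2
Click 3 (3,5) count=0: revealed 8 new [(1,4) (1,5) (2,4) (2,5) (3,4) (3,5) (4,4) (4,5)] -> total=10

Answer: 10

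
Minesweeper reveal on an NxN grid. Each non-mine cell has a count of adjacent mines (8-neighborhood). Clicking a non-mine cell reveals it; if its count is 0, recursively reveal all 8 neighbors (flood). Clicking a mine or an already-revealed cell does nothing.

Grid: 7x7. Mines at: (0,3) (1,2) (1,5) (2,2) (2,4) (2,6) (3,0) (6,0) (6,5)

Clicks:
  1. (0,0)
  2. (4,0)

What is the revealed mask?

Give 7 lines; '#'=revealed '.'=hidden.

Answer: ##.....
##.....
##.....
.......
#......
.......
.......

Derivation:
Click 1 (0,0) count=0: revealed 6 new [(0,0) (0,1) (1,0) (1,1) (2,0) (2,1)] -> total=6
Click 2 (4,0) count=1: revealed 1 new [(4,0)] -> total=7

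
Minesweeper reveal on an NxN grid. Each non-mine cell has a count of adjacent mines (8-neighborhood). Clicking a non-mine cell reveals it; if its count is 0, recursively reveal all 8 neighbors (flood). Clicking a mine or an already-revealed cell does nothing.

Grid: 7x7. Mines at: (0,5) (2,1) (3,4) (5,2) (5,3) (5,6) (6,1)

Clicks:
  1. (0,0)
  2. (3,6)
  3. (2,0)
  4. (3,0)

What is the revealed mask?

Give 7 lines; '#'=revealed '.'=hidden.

Answer: #####..
#######
#.#####
#....##
.....##
.......
.......

Derivation:
Click 1 (0,0) count=0: revealed 13 new [(0,0) (0,1) (0,2) (0,3) (0,4) (1,0) (1,1) (1,2) (1,3) (1,4) (2,2) (2,3) (2,4)] -> total=13
Click 2 (3,6) count=0: revealed 8 new [(1,5) (1,6) (2,5) (2,6) (3,5) (3,6) (4,5) (4,6)] -> total=21
Click 3 (2,0) count=1: revealed 1 new [(2,0)] -> total=22
Click 4 (3,0) count=1: revealed 1 new [(3,0)] -> total=23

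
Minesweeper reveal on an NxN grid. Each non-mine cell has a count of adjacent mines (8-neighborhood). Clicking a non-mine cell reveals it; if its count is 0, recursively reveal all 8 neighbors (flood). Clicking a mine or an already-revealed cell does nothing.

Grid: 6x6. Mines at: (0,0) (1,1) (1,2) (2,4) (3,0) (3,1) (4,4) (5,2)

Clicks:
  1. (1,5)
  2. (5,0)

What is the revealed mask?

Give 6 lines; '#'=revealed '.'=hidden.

Click 1 (1,5) count=1: revealed 1 new [(1,5)] -> total=1
Click 2 (5,0) count=0: revealed 4 new [(4,0) (4,1) (5,0) (5,1)] -> total=5

Answer: ......
.....#
......
......
##....
##....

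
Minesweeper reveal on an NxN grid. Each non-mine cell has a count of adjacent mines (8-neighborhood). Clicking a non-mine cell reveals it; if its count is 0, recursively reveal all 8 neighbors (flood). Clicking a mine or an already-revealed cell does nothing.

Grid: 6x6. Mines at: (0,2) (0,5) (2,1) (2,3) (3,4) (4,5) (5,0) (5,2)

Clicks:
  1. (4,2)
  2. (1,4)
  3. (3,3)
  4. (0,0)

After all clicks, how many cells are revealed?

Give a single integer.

Click 1 (4,2) count=1: revealed 1 new [(4,2)] -> total=1
Click 2 (1,4) count=2: revealed 1 new [(1,4)] -> total=2
Click 3 (3,3) count=2: revealed 1 new [(3,3)] -> total=3
Click 4 (0,0) count=0: revealed 4 new [(0,0) (0,1) (1,0) (1,1)] -> total=7

Answer: 7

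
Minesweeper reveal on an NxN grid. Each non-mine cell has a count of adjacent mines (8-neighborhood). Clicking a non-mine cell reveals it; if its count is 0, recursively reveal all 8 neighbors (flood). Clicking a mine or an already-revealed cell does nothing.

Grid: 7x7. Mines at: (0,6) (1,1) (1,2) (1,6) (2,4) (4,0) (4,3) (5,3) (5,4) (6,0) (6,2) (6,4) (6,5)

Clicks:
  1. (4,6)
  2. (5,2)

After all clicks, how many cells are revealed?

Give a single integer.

Click 1 (4,6) count=0: revealed 8 new [(2,5) (2,6) (3,5) (3,6) (4,5) (4,6) (5,5) (5,6)] -> total=8
Click 2 (5,2) count=3: revealed 1 new [(5,2)] -> total=9

Answer: 9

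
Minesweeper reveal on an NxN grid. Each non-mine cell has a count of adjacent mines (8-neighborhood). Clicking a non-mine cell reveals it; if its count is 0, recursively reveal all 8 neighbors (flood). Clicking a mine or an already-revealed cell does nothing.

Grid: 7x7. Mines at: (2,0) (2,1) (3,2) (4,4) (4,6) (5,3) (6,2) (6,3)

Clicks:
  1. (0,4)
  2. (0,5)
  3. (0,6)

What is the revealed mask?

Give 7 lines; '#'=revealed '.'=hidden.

Click 1 (0,4) count=0: revealed 23 new [(0,0) (0,1) (0,2) (0,3) (0,4) (0,5) (0,6) (1,0) (1,1) (1,2) (1,3) (1,4) (1,5) (1,6) (2,2) (2,3) (2,4) (2,5) (2,6) (3,3) (3,4) (3,5) (3,6)] -> total=23
Click 2 (0,5) count=0: revealed 0 new [(none)] -> total=23
Click 3 (0,6) count=0: revealed 0 new [(none)] -> total=23

Answer: #######
#######
..#####
...####
.......
.......
.......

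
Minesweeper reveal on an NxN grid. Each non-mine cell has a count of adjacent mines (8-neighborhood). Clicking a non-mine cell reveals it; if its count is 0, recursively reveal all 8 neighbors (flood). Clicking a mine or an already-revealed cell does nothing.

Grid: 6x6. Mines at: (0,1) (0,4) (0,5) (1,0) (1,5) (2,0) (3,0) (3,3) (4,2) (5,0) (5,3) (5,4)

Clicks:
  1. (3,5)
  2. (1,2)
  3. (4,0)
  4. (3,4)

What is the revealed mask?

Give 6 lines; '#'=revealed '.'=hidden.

Click 1 (3,5) count=0: revealed 6 new [(2,4) (2,5) (3,4) (3,5) (4,4) (4,5)] -> total=6
Click 2 (1,2) count=1: revealed 1 new [(1,2)] -> total=7
Click 3 (4,0) count=2: revealed 1 new [(4,0)] -> total=8
Click 4 (3,4) count=1: revealed 0 new [(none)] -> total=8

Answer: ......
..#...
....##
....##
#...##
......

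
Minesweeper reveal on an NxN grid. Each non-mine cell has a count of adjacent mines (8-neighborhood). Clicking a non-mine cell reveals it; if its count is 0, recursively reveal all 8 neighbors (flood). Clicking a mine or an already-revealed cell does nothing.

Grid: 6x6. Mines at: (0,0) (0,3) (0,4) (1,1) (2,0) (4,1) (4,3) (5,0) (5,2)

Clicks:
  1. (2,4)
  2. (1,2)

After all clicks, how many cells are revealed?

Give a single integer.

Answer: 16

Derivation:
Click 1 (2,4) count=0: revealed 16 new [(1,2) (1,3) (1,4) (1,5) (2,2) (2,3) (2,4) (2,5) (3,2) (3,3) (3,4) (3,5) (4,4) (4,5) (5,4) (5,5)] -> total=16
Click 2 (1,2) count=2: revealed 0 new [(none)] -> total=16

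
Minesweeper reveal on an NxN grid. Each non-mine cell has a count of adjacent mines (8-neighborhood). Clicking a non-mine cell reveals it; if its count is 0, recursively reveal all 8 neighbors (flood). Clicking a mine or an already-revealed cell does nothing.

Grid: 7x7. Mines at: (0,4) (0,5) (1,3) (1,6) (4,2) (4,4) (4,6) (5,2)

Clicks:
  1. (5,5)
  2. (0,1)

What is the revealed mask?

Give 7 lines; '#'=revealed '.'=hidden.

Click 1 (5,5) count=2: revealed 1 new [(5,5)] -> total=1
Click 2 (0,1) count=0: revealed 18 new [(0,0) (0,1) (0,2) (1,0) (1,1) (1,2) (2,0) (2,1) (2,2) (3,0) (3,1) (3,2) (4,0) (4,1) (5,0) (5,1) (6,0) (6,1)] -> total=19

Answer: ###....
###....
###....
###....
##.....
##...#.
##.....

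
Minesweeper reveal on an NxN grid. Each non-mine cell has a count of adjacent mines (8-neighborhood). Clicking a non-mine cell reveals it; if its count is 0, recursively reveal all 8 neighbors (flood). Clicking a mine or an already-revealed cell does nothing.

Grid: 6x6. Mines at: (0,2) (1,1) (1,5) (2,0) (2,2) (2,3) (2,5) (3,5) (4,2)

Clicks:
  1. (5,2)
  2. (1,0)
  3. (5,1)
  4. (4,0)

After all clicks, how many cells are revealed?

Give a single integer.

Answer: 8

Derivation:
Click 1 (5,2) count=1: revealed 1 new [(5,2)] -> total=1
Click 2 (1,0) count=2: revealed 1 new [(1,0)] -> total=2
Click 3 (5,1) count=1: revealed 1 new [(5,1)] -> total=3
Click 4 (4,0) count=0: revealed 5 new [(3,0) (3,1) (4,0) (4,1) (5,0)] -> total=8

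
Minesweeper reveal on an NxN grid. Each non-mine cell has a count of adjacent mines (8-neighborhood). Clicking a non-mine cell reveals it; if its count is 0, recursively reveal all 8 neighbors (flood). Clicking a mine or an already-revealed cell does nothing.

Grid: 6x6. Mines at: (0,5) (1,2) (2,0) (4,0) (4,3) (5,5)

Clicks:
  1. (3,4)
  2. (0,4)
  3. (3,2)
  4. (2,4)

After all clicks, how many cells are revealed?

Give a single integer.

Answer: 13

Derivation:
Click 1 (3,4) count=1: revealed 1 new [(3,4)] -> total=1
Click 2 (0,4) count=1: revealed 1 new [(0,4)] -> total=2
Click 3 (3,2) count=1: revealed 1 new [(3,2)] -> total=3
Click 4 (2,4) count=0: revealed 10 new [(1,3) (1,4) (1,5) (2,3) (2,4) (2,5) (3,3) (3,5) (4,4) (4,5)] -> total=13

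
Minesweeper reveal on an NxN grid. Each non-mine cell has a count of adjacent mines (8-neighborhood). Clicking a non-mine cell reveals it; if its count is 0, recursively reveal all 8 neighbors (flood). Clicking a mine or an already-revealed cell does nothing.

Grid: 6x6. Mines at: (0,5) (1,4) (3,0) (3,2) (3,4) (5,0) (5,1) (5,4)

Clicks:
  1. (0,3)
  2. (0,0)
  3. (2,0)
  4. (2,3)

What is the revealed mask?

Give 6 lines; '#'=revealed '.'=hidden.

Answer: ####..
####..
####..
......
......
......

Derivation:
Click 1 (0,3) count=1: revealed 1 new [(0,3)] -> total=1
Click 2 (0,0) count=0: revealed 11 new [(0,0) (0,1) (0,2) (1,0) (1,1) (1,2) (1,3) (2,0) (2,1) (2,2) (2,3)] -> total=12
Click 3 (2,0) count=1: revealed 0 new [(none)] -> total=12
Click 4 (2,3) count=3: revealed 0 new [(none)] -> total=12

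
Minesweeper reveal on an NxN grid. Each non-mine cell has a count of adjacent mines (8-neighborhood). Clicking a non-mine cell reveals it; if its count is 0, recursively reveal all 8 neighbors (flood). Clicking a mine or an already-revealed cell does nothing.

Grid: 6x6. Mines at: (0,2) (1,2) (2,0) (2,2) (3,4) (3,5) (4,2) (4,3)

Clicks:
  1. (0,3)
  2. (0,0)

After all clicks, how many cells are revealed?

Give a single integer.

Click 1 (0,3) count=2: revealed 1 new [(0,3)] -> total=1
Click 2 (0,0) count=0: revealed 4 new [(0,0) (0,1) (1,0) (1,1)] -> total=5

Answer: 5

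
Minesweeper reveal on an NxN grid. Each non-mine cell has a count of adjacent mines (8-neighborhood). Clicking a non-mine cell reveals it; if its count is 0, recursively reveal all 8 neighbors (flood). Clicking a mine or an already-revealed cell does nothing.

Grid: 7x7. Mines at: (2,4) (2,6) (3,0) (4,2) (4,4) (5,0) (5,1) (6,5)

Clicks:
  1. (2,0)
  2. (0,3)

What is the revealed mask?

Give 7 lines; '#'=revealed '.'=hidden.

Answer: #######
#######
####...
.###...
.......
.......
.......

Derivation:
Click 1 (2,0) count=1: revealed 1 new [(2,0)] -> total=1
Click 2 (0,3) count=0: revealed 20 new [(0,0) (0,1) (0,2) (0,3) (0,4) (0,5) (0,6) (1,0) (1,1) (1,2) (1,3) (1,4) (1,5) (1,6) (2,1) (2,2) (2,3) (3,1) (3,2) (3,3)] -> total=21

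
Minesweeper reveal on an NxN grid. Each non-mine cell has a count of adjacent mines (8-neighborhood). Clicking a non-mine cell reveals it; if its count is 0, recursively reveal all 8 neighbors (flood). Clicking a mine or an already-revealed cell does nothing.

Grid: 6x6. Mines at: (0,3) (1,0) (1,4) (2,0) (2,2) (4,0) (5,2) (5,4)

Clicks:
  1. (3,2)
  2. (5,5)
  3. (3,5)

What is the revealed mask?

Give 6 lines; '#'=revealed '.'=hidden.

Click 1 (3,2) count=1: revealed 1 new [(3,2)] -> total=1
Click 2 (5,5) count=1: revealed 1 new [(5,5)] -> total=2
Click 3 (3,5) count=0: revealed 9 new [(2,3) (2,4) (2,5) (3,3) (3,4) (3,5) (4,3) (4,4) (4,5)] -> total=11

Answer: ......
......
...###
..####
...###
.....#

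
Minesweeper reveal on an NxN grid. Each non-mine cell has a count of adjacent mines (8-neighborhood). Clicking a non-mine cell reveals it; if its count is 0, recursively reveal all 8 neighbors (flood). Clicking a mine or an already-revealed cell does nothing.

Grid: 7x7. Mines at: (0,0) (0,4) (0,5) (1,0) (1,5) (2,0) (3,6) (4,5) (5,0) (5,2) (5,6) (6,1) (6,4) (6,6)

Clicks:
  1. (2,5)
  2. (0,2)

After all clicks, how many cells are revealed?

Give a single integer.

Click 1 (2,5) count=2: revealed 1 new [(2,5)] -> total=1
Click 2 (0,2) count=0: revealed 19 new [(0,1) (0,2) (0,3) (1,1) (1,2) (1,3) (1,4) (2,1) (2,2) (2,3) (2,4) (3,1) (3,2) (3,3) (3,4) (4,1) (4,2) (4,3) (4,4)] -> total=20

Answer: 20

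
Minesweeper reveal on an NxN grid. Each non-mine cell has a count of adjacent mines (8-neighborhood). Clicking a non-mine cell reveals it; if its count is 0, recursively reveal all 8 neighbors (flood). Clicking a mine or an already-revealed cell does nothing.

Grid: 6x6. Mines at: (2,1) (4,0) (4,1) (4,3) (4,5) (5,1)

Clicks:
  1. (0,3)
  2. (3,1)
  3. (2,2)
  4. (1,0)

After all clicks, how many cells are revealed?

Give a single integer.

Answer: 21

Derivation:
Click 1 (0,3) count=0: revealed 20 new [(0,0) (0,1) (0,2) (0,3) (0,4) (0,5) (1,0) (1,1) (1,2) (1,3) (1,4) (1,5) (2,2) (2,3) (2,4) (2,5) (3,2) (3,3) (3,4) (3,5)] -> total=20
Click 2 (3,1) count=3: revealed 1 new [(3,1)] -> total=21
Click 3 (2,2) count=1: revealed 0 new [(none)] -> total=21
Click 4 (1,0) count=1: revealed 0 new [(none)] -> total=21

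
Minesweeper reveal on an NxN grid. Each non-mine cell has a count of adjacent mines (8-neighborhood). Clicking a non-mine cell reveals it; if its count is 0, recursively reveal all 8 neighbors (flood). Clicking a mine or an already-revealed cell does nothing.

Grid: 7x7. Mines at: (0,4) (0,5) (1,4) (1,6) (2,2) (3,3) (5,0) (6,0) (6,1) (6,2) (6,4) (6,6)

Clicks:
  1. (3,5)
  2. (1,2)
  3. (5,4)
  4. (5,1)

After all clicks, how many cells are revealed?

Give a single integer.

Answer: 14

Derivation:
Click 1 (3,5) count=0: revealed 12 new [(2,4) (2,5) (2,6) (3,4) (3,5) (3,6) (4,4) (4,5) (4,6) (5,4) (5,5) (5,6)] -> total=12
Click 2 (1,2) count=1: revealed 1 new [(1,2)] -> total=13
Click 3 (5,4) count=1: revealed 0 new [(none)] -> total=13
Click 4 (5,1) count=4: revealed 1 new [(5,1)] -> total=14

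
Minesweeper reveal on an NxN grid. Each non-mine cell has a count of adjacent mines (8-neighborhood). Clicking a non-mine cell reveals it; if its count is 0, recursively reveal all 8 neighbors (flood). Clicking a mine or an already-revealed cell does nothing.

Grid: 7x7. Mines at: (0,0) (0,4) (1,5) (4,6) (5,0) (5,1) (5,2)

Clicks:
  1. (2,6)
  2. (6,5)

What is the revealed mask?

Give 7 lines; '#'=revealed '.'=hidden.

Click 1 (2,6) count=1: revealed 1 new [(2,6)] -> total=1
Click 2 (6,5) count=0: revealed 34 new [(0,1) (0,2) (0,3) (1,0) (1,1) (1,2) (1,3) (1,4) (2,0) (2,1) (2,2) (2,3) (2,4) (2,5) (3,0) (3,1) (3,2) (3,3) (3,4) (3,5) (4,0) (4,1) (4,2) (4,3) (4,4) (4,5) (5,3) (5,4) (5,5) (5,6) (6,3) (6,4) (6,5) (6,6)] -> total=35

Answer: .###...
#####..
#######
######.
######.
...####
...####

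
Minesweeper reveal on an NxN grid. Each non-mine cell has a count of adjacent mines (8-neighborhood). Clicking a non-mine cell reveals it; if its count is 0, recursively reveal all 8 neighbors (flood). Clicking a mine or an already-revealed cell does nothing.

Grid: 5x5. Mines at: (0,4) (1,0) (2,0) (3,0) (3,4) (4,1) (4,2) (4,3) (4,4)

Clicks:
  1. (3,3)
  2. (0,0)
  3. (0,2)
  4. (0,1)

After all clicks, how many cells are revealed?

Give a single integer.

Answer: 13

Derivation:
Click 1 (3,3) count=4: revealed 1 new [(3,3)] -> total=1
Click 2 (0,0) count=1: revealed 1 new [(0,0)] -> total=2
Click 3 (0,2) count=0: revealed 11 new [(0,1) (0,2) (0,3) (1,1) (1,2) (1,3) (2,1) (2,2) (2,3) (3,1) (3,2)] -> total=13
Click 4 (0,1) count=1: revealed 0 new [(none)] -> total=13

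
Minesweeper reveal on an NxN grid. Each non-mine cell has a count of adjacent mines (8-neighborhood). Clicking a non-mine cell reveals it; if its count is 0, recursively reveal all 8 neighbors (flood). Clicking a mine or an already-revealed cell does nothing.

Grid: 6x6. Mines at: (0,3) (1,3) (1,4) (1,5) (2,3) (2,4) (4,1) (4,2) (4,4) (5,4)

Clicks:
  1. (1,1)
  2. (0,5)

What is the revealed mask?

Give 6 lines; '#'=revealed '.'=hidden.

Click 1 (1,1) count=0: revealed 12 new [(0,0) (0,1) (0,2) (1,0) (1,1) (1,2) (2,0) (2,1) (2,2) (3,0) (3,1) (3,2)] -> total=12
Click 2 (0,5) count=2: revealed 1 new [(0,5)] -> total=13

Answer: ###..#
###...
###...
###...
......
......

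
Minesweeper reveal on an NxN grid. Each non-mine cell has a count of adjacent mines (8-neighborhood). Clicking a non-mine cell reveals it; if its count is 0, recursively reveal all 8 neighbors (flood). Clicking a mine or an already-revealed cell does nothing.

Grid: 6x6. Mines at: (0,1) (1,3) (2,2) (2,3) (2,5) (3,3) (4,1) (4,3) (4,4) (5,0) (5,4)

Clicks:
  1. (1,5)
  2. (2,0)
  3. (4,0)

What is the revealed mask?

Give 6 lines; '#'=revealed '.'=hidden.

Click 1 (1,5) count=1: revealed 1 new [(1,5)] -> total=1
Click 2 (2,0) count=0: revealed 6 new [(1,0) (1,1) (2,0) (2,1) (3,0) (3,1)] -> total=7
Click 3 (4,0) count=2: revealed 1 new [(4,0)] -> total=8

Answer: ......
##...#
##....
##....
#.....
......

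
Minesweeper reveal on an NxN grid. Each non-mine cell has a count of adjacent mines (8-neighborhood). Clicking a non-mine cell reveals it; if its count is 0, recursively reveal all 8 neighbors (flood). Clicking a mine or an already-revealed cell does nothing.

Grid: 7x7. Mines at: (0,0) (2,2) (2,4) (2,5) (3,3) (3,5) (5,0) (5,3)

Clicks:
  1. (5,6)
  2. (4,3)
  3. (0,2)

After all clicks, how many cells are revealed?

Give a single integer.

Answer: 22

Derivation:
Click 1 (5,6) count=0: revealed 9 new [(4,4) (4,5) (4,6) (5,4) (5,5) (5,6) (6,4) (6,5) (6,6)] -> total=9
Click 2 (4,3) count=2: revealed 1 new [(4,3)] -> total=10
Click 3 (0,2) count=0: revealed 12 new [(0,1) (0,2) (0,3) (0,4) (0,5) (0,6) (1,1) (1,2) (1,3) (1,4) (1,5) (1,6)] -> total=22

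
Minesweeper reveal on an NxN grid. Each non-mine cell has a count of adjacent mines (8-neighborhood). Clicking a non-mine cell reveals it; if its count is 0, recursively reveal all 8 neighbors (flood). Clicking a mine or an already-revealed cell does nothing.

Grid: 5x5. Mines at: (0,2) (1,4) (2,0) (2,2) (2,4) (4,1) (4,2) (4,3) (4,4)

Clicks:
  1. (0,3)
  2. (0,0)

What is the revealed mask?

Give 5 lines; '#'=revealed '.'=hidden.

Answer: ##.#.
##...
.....
.....
.....

Derivation:
Click 1 (0,3) count=2: revealed 1 new [(0,3)] -> total=1
Click 2 (0,0) count=0: revealed 4 new [(0,0) (0,1) (1,0) (1,1)] -> total=5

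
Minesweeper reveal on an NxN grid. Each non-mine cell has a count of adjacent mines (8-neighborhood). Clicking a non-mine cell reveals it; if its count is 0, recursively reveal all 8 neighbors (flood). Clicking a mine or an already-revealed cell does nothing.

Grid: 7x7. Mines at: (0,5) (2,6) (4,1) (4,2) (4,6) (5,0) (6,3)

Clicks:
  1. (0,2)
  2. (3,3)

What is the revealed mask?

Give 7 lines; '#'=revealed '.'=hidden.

Answer: #####..
######.
######.
######.
...###.
...###.
.......

Derivation:
Click 1 (0,2) count=0: revealed 29 new [(0,0) (0,1) (0,2) (0,3) (0,4) (1,0) (1,1) (1,2) (1,3) (1,4) (1,5) (2,0) (2,1) (2,2) (2,3) (2,4) (2,5) (3,0) (3,1) (3,2) (3,3) (3,4) (3,5) (4,3) (4,4) (4,5) (5,3) (5,4) (5,5)] -> total=29
Click 2 (3,3) count=1: revealed 0 new [(none)] -> total=29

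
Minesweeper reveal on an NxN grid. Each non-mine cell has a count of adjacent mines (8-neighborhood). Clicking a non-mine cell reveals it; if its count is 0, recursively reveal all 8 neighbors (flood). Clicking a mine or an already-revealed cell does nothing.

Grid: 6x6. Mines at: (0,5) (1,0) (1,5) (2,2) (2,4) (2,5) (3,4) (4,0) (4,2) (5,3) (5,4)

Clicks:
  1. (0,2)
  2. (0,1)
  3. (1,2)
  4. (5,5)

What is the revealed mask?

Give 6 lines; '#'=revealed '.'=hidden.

Answer: .####.
.####.
......
......
......
.....#

Derivation:
Click 1 (0,2) count=0: revealed 8 new [(0,1) (0,2) (0,3) (0,4) (1,1) (1,2) (1,3) (1,4)] -> total=8
Click 2 (0,1) count=1: revealed 0 new [(none)] -> total=8
Click 3 (1,2) count=1: revealed 0 new [(none)] -> total=8
Click 4 (5,5) count=1: revealed 1 new [(5,5)] -> total=9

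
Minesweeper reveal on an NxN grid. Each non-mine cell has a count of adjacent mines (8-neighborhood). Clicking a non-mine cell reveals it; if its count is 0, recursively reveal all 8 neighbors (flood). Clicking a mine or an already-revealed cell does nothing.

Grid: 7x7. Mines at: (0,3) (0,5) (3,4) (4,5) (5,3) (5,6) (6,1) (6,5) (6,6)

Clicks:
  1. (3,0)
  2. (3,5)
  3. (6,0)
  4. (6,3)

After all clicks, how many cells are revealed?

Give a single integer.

Answer: 25

Derivation:
Click 1 (3,0) count=0: revealed 22 new [(0,0) (0,1) (0,2) (1,0) (1,1) (1,2) (1,3) (2,0) (2,1) (2,2) (2,3) (3,0) (3,1) (3,2) (3,3) (4,0) (4,1) (4,2) (4,3) (5,0) (5,1) (5,2)] -> total=22
Click 2 (3,5) count=2: revealed 1 new [(3,5)] -> total=23
Click 3 (6,0) count=1: revealed 1 new [(6,0)] -> total=24
Click 4 (6,3) count=1: revealed 1 new [(6,3)] -> total=25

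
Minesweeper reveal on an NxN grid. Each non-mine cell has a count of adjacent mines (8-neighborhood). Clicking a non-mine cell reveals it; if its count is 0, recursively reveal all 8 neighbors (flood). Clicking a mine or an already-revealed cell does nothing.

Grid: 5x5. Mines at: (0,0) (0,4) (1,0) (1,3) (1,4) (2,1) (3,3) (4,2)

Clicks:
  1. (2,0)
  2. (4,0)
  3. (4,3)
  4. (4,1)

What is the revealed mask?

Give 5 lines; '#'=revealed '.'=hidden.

Click 1 (2,0) count=2: revealed 1 new [(2,0)] -> total=1
Click 2 (4,0) count=0: revealed 4 new [(3,0) (3,1) (4,0) (4,1)] -> total=5
Click 3 (4,3) count=2: revealed 1 new [(4,3)] -> total=6
Click 4 (4,1) count=1: revealed 0 new [(none)] -> total=6

Answer: .....
.....
#....
##...
##.#.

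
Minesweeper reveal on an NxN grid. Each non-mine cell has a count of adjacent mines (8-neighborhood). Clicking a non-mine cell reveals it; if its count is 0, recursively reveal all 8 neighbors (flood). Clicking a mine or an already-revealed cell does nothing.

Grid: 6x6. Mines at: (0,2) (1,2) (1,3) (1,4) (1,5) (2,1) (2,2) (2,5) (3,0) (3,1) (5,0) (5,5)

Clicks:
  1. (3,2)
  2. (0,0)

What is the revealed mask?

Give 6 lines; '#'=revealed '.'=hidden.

Answer: ##....
##....
......
..#...
......
......

Derivation:
Click 1 (3,2) count=3: revealed 1 new [(3,2)] -> total=1
Click 2 (0,0) count=0: revealed 4 new [(0,0) (0,1) (1,0) (1,1)] -> total=5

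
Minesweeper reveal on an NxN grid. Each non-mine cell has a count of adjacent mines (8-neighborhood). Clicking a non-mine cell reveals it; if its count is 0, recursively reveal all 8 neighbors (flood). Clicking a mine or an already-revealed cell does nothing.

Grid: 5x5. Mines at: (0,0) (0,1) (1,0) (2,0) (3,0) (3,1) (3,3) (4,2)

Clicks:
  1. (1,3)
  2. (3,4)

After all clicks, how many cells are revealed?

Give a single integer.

Click 1 (1,3) count=0: revealed 9 new [(0,2) (0,3) (0,4) (1,2) (1,3) (1,4) (2,2) (2,3) (2,4)] -> total=9
Click 2 (3,4) count=1: revealed 1 new [(3,4)] -> total=10

Answer: 10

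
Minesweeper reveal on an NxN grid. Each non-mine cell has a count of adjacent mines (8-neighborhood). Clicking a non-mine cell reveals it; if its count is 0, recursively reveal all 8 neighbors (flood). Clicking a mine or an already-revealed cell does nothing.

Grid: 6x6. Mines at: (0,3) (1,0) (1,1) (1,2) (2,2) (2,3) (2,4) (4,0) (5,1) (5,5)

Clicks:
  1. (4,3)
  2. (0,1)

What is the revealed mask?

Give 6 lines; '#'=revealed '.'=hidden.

Click 1 (4,3) count=0: revealed 9 new [(3,2) (3,3) (3,4) (4,2) (4,3) (4,4) (5,2) (5,3) (5,4)] -> total=9
Click 2 (0,1) count=3: revealed 1 new [(0,1)] -> total=10

Answer: .#....
......
......
..###.
..###.
..###.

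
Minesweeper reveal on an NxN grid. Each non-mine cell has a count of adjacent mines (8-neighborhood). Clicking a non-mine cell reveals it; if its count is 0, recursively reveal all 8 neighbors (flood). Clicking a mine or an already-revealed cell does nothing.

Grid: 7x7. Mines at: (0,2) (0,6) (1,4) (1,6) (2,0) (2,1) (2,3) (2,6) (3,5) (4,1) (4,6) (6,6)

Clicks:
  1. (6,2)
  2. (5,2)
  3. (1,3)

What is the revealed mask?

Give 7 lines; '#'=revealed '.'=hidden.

Click 1 (6,2) count=0: revealed 19 new [(3,2) (3,3) (3,4) (4,2) (4,3) (4,4) (4,5) (5,0) (5,1) (5,2) (5,3) (5,4) (5,5) (6,0) (6,1) (6,2) (6,3) (6,4) (6,5)] -> total=19
Click 2 (5,2) count=1: revealed 0 new [(none)] -> total=19
Click 3 (1,3) count=3: revealed 1 new [(1,3)] -> total=20

Answer: .......
...#...
.......
..###..
..####.
######.
######.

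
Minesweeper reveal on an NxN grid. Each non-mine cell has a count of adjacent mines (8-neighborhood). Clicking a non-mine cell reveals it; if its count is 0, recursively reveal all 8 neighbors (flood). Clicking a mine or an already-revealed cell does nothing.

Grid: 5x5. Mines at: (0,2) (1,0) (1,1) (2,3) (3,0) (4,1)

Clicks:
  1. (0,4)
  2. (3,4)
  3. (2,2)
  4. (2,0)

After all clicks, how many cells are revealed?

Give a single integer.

Click 1 (0,4) count=0: revealed 4 new [(0,3) (0,4) (1,3) (1,4)] -> total=4
Click 2 (3,4) count=1: revealed 1 new [(3,4)] -> total=5
Click 3 (2,2) count=2: revealed 1 new [(2,2)] -> total=6
Click 4 (2,0) count=3: revealed 1 new [(2,0)] -> total=7

Answer: 7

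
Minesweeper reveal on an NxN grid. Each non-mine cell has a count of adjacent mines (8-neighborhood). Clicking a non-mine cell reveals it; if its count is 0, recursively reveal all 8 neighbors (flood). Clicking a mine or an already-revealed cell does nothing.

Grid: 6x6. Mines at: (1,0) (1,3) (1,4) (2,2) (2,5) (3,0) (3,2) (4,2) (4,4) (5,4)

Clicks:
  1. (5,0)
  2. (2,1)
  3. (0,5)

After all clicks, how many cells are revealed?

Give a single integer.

Click 1 (5,0) count=0: revealed 4 new [(4,0) (4,1) (5,0) (5,1)] -> total=4
Click 2 (2,1) count=4: revealed 1 new [(2,1)] -> total=5
Click 3 (0,5) count=1: revealed 1 new [(0,5)] -> total=6

Answer: 6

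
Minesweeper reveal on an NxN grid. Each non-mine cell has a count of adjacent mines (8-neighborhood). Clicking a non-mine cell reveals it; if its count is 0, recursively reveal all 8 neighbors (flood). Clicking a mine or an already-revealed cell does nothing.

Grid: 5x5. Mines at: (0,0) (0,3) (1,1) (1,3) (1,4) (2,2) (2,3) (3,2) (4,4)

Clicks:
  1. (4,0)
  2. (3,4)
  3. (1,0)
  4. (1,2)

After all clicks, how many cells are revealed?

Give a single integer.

Click 1 (4,0) count=0: revealed 6 new [(2,0) (2,1) (3,0) (3,1) (4,0) (4,1)] -> total=6
Click 2 (3,4) count=2: revealed 1 new [(3,4)] -> total=7
Click 3 (1,0) count=2: revealed 1 new [(1,0)] -> total=8
Click 4 (1,2) count=5: revealed 1 new [(1,2)] -> total=9

Answer: 9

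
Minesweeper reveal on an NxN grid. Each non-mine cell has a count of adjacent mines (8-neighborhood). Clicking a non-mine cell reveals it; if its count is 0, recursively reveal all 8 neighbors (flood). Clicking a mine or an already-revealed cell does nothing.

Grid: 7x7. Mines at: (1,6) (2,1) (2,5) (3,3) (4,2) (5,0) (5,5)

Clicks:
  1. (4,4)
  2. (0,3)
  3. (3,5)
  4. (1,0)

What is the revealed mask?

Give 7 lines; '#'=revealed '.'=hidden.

Click 1 (4,4) count=2: revealed 1 new [(4,4)] -> total=1
Click 2 (0,3) count=0: revealed 15 new [(0,0) (0,1) (0,2) (0,3) (0,4) (0,5) (1,0) (1,1) (1,2) (1,3) (1,4) (1,5) (2,2) (2,3) (2,4)] -> total=16
Click 3 (3,5) count=1: revealed 1 new [(3,5)] -> total=17
Click 4 (1,0) count=1: revealed 0 new [(none)] -> total=17

Answer: ######.
######.
..###..
.....#.
....#..
.......
.......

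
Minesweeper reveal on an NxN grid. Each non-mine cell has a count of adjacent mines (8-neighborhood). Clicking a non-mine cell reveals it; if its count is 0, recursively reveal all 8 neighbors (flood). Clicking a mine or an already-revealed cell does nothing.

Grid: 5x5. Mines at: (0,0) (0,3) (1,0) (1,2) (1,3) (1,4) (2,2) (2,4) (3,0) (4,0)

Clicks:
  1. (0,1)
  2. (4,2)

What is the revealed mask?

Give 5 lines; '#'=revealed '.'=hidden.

Click 1 (0,1) count=3: revealed 1 new [(0,1)] -> total=1
Click 2 (4,2) count=0: revealed 8 new [(3,1) (3,2) (3,3) (3,4) (4,1) (4,2) (4,3) (4,4)] -> total=9

Answer: .#...
.....
.....
.####
.####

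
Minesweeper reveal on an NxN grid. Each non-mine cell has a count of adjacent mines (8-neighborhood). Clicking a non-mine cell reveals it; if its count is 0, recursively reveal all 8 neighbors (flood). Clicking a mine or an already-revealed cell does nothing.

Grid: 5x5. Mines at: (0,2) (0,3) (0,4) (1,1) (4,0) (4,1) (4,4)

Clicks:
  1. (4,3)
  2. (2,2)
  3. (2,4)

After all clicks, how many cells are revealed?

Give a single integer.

Answer: 10

Derivation:
Click 1 (4,3) count=1: revealed 1 new [(4,3)] -> total=1
Click 2 (2,2) count=1: revealed 1 new [(2,2)] -> total=2
Click 3 (2,4) count=0: revealed 8 new [(1,2) (1,3) (1,4) (2,3) (2,4) (3,2) (3,3) (3,4)] -> total=10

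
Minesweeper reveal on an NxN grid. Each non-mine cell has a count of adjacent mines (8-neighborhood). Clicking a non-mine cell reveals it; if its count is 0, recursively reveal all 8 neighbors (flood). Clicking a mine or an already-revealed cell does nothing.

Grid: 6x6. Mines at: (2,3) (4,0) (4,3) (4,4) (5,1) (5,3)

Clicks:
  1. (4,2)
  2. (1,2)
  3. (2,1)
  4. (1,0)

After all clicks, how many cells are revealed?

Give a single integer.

Click 1 (4,2) count=3: revealed 1 new [(4,2)] -> total=1
Click 2 (1,2) count=1: revealed 1 new [(1,2)] -> total=2
Click 3 (2,1) count=0: revealed 21 new [(0,0) (0,1) (0,2) (0,3) (0,4) (0,5) (1,0) (1,1) (1,3) (1,4) (1,5) (2,0) (2,1) (2,2) (2,4) (2,5) (3,0) (3,1) (3,2) (3,4) (3,5)] -> total=23
Click 4 (1,0) count=0: revealed 0 new [(none)] -> total=23

Answer: 23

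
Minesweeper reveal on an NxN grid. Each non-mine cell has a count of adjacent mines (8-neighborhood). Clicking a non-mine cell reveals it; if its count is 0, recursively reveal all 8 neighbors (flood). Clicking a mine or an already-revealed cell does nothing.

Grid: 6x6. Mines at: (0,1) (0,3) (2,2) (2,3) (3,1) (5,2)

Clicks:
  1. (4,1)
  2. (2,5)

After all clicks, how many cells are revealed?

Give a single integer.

Click 1 (4,1) count=2: revealed 1 new [(4,1)] -> total=1
Click 2 (2,5) count=0: revealed 15 new [(0,4) (0,5) (1,4) (1,5) (2,4) (2,5) (3,3) (3,4) (3,5) (4,3) (4,4) (4,5) (5,3) (5,4) (5,5)] -> total=16

Answer: 16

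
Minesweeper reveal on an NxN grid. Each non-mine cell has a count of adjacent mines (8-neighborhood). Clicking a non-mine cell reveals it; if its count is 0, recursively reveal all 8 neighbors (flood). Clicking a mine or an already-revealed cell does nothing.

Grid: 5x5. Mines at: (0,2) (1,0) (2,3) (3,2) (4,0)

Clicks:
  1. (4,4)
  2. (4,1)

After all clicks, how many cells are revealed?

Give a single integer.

Answer: 5

Derivation:
Click 1 (4,4) count=0: revealed 4 new [(3,3) (3,4) (4,3) (4,4)] -> total=4
Click 2 (4,1) count=2: revealed 1 new [(4,1)] -> total=5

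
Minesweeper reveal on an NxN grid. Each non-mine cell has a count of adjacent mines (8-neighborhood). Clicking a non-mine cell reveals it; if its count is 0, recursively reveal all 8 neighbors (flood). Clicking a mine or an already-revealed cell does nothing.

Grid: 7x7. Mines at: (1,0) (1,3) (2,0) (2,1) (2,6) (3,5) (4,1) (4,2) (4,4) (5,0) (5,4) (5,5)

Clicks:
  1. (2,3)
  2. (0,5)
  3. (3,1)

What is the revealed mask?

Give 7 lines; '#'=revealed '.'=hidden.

Click 1 (2,3) count=1: revealed 1 new [(2,3)] -> total=1
Click 2 (0,5) count=0: revealed 6 new [(0,4) (0,5) (0,6) (1,4) (1,5) (1,6)] -> total=7
Click 3 (3,1) count=4: revealed 1 new [(3,1)] -> total=8

Answer: ....###
....###
...#...
.#.....
.......
.......
.......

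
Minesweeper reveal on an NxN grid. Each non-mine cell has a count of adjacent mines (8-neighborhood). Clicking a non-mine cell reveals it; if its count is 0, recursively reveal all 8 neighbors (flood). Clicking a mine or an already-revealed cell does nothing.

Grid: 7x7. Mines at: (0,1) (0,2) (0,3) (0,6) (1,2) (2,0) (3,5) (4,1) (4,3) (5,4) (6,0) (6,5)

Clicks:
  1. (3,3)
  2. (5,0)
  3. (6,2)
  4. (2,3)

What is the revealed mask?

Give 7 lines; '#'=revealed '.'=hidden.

Click 1 (3,3) count=1: revealed 1 new [(3,3)] -> total=1
Click 2 (5,0) count=2: revealed 1 new [(5,0)] -> total=2
Click 3 (6,2) count=0: revealed 6 new [(5,1) (5,2) (5,3) (6,1) (6,2) (6,3)] -> total=8
Click 4 (2,3) count=1: revealed 1 new [(2,3)] -> total=9

Answer: .......
.......
...#...
...#...
.......
####...
.###...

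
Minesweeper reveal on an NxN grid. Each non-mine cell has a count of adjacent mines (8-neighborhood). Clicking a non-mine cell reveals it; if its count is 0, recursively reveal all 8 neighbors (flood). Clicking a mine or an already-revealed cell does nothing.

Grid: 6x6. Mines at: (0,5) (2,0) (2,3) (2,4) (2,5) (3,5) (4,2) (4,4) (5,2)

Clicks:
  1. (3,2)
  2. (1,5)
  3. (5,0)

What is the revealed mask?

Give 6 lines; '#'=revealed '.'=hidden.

Click 1 (3,2) count=2: revealed 1 new [(3,2)] -> total=1
Click 2 (1,5) count=3: revealed 1 new [(1,5)] -> total=2
Click 3 (5,0) count=0: revealed 6 new [(3,0) (3,1) (4,0) (4,1) (5,0) (5,1)] -> total=8

Answer: ......
.....#
......
###...
##....
##....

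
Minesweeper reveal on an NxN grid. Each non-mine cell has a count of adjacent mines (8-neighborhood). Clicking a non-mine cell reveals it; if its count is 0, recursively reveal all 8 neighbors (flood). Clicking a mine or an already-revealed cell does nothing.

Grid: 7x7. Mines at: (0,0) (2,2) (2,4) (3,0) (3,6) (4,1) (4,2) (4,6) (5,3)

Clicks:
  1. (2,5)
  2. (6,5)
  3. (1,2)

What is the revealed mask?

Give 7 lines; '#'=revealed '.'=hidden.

Click 1 (2,5) count=2: revealed 1 new [(2,5)] -> total=1
Click 2 (6,5) count=0: revealed 6 new [(5,4) (5,5) (5,6) (6,4) (6,5) (6,6)] -> total=7
Click 3 (1,2) count=1: revealed 1 new [(1,2)] -> total=8

Answer: .......
..#....
.....#.
.......
.......
....###
....###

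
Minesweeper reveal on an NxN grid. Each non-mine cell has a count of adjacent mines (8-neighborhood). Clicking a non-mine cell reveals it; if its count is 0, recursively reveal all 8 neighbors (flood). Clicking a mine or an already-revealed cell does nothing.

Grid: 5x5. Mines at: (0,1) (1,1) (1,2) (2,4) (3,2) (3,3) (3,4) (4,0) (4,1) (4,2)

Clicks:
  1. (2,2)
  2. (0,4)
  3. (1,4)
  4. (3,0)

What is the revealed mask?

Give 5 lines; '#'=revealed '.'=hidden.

Answer: ...##
...##
..#..
#....
.....

Derivation:
Click 1 (2,2) count=4: revealed 1 new [(2,2)] -> total=1
Click 2 (0,4) count=0: revealed 4 new [(0,3) (0,4) (1,3) (1,4)] -> total=5
Click 3 (1,4) count=1: revealed 0 new [(none)] -> total=5
Click 4 (3,0) count=2: revealed 1 new [(3,0)] -> total=6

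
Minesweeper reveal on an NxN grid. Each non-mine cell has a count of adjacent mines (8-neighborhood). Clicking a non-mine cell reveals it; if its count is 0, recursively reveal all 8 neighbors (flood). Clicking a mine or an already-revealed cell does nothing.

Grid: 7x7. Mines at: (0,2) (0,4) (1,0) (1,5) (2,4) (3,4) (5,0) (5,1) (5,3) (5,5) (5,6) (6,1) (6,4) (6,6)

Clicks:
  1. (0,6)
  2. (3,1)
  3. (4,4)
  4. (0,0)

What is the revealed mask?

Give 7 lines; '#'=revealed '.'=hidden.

Answer: #.....#
.###...
####...
####...
#####..
.......
.......

Derivation:
Click 1 (0,6) count=1: revealed 1 new [(0,6)] -> total=1
Click 2 (3,1) count=0: revealed 15 new [(1,1) (1,2) (1,3) (2,0) (2,1) (2,2) (2,3) (3,0) (3,1) (3,2) (3,3) (4,0) (4,1) (4,2) (4,3)] -> total=16
Click 3 (4,4) count=3: revealed 1 new [(4,4)] -> total=17
Click 4 (0,0) count=1: revealed 1 new [(0,0)] -> total=18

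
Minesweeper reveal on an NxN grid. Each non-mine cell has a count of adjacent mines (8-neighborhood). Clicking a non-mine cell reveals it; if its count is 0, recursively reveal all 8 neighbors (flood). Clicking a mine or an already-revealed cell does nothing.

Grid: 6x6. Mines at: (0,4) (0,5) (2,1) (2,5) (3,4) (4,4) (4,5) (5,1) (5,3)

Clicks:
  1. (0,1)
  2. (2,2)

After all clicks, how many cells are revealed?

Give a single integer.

Click 1 (0,1) count=0: revealed 8 new [(0,0) (0,1) (0,2) (0,3) (1,0) (1,1) (1,2) (1,3)] -> total=8
Click 2 (2,2) count=1: revealed 1 new [(2,2)] -> total=9

Answer: 9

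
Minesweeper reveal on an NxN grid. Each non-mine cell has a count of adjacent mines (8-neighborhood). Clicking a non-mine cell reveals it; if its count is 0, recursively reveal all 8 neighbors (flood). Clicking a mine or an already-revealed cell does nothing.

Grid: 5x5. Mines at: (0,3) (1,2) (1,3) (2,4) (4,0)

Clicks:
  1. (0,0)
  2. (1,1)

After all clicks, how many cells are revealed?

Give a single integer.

Answer: 8

Derivation:
Click 1 (0,0) count=0: revealed 8 new [(0,0) (0,1) (1,0) (1,1) (2,0) (2,1) (3,0) (3,1)] -> total=8
Click 2 (1,1) count=1: revealed 0 new [(none)] -> total=8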